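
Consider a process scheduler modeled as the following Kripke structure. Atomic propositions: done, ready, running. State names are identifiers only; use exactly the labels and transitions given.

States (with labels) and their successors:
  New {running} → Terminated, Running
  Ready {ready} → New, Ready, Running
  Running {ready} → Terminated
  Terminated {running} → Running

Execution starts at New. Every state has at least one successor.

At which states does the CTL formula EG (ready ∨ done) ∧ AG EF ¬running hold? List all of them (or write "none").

States satisfying ready ∨ done: {Ready, Running}.
States satisfying EG (ready ∨ done): {Ready}.
States satisfying EF ¬running: {New, Ready, Running, Terminated}.
States satisfying AG EF ¬running: {New, Ready, Running, Terminated}.
States satisfying EG (ready ∨ done) ∧ AG EF ¬running: {Ready}.

{Ready}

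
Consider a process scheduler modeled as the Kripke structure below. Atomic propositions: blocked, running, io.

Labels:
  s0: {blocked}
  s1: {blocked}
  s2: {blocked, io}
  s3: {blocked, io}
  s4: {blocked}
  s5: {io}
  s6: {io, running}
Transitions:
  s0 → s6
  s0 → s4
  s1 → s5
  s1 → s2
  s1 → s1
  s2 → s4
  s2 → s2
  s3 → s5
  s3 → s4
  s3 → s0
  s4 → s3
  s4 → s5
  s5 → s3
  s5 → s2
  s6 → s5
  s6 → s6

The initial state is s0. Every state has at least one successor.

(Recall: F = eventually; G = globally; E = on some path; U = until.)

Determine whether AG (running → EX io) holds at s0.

States satisfying running → EX io: {s0, s1, s2, s3, s4, s5, s6}.
States satisfying AG (running → EX io): {s0, s1, s2, s3, s4, s5, s6}.
Every state reachable from s0 satisfies running → EX io.
s0 ∈ Sat(AG (running → EX io)).

Satisfied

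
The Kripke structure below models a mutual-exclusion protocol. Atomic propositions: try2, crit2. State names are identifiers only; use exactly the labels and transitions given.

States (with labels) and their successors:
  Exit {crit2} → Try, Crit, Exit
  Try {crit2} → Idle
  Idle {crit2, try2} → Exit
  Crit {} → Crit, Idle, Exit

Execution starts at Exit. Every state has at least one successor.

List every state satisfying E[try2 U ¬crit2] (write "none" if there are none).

States satisfying try2: {Idle}.
States satisfying ¬crit2: {Crit}.
States satisfying E[try2 U ¬crit2]: {Crit}.

{Crit}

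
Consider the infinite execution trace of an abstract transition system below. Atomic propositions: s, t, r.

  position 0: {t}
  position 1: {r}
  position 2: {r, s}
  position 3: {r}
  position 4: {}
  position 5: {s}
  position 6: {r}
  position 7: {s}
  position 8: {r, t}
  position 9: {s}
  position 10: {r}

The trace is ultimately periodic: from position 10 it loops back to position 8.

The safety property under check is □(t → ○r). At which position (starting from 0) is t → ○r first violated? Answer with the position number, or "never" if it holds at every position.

8

Check t → ○r at each position in order: 0 ✓, 1 ✓, 2 ✓, 3 ✓, 4 ✓, 5 ✓, 6 ✓, 7 ✓.
At position 8 the labels are {r, t} and the next position 9 has {s}, so t → ○r is false there. This is the first violation.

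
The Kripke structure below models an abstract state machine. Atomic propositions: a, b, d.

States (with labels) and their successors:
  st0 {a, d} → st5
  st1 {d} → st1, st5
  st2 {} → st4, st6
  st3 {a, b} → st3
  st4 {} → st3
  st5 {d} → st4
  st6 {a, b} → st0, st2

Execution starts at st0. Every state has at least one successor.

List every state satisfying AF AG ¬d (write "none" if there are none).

States satisfying AG ¬d: {st3, st4}.
States satisfying AF AG ¬d: {st0, st3, st4, st5}.

{st0, st3, st4, st5}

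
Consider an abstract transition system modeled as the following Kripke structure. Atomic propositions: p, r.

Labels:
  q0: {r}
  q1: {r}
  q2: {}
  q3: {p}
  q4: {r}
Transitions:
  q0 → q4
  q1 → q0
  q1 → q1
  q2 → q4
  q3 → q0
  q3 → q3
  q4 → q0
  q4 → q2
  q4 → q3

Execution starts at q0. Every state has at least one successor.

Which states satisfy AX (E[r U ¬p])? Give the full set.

{q0, q1, q2}

States satisfying E[r U ¬p]: {q0, q1, q2, q4}.
States satisfying AX (E[r U ¬p]): {q0, q1, q2}.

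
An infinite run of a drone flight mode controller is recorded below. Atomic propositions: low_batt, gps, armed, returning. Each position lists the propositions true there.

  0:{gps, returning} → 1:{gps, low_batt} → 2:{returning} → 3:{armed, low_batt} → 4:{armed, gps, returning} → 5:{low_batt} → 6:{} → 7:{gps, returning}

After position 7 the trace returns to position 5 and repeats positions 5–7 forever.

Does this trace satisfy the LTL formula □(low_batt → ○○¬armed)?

low_batt → ○○¬armed must hold at every position from 0 onward. It fails at position 1, so □(low_batt → ○○¬armed) is false.
Positions where low_batt holds: 1, 3, 5.
Check ○○¬armed at each: 1→fails, 3→ok, 5→ok.

No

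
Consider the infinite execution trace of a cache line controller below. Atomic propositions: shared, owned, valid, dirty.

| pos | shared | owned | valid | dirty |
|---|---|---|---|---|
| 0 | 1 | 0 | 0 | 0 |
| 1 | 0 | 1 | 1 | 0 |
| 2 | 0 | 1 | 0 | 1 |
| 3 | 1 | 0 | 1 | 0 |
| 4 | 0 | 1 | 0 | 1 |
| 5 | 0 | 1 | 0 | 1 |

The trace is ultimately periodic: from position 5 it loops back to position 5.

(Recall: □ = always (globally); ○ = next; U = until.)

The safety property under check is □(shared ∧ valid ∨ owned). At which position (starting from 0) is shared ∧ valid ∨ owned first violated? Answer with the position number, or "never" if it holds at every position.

0

At position 0 the labels are {shared}, so shared ∧ valid ∨ owned is false there. This is the first violation.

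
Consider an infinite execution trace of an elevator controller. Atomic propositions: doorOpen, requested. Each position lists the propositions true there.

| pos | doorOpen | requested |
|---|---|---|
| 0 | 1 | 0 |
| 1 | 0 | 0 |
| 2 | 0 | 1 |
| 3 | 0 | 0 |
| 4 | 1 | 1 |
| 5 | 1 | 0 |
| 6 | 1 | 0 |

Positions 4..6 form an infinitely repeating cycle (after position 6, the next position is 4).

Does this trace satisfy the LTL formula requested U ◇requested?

Walking from position 0: ◇requested first holds at position 0, and requested holds at every earlier position along the way, so requested U ◇requested holds.

Holds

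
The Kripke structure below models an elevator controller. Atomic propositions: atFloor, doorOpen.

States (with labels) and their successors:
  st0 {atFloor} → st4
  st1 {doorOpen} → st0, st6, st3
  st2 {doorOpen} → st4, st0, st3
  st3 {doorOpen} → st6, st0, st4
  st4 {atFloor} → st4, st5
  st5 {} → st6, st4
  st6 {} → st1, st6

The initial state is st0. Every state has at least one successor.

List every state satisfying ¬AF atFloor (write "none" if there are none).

{st1, st2, st3, st5, st6}

States satisfying atFloor: {st0, st4}.
States satisfying AF atFloor: {st0, st4}.
States satisfying ¬AF atFloor: {st1, st2, st3, st5, st6}.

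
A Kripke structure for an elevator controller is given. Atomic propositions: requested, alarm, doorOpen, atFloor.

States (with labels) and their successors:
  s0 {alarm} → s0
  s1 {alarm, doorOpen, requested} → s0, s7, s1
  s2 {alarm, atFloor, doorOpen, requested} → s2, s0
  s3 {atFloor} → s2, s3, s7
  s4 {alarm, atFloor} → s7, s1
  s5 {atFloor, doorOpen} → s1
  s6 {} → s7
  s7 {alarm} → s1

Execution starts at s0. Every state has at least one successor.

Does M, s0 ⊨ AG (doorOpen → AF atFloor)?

Yes

States satisfying doorOpen → AF atFloor: {s0, s2, s3, s4, s5, s6, s7}.
States satisfying AG (doorOpen → AF atFloor): {s0, s2}.
Every state reachable from s0 satisfies doorOpen → AF atFloor.
s0 ∈ Sat(AG (doorOpen → AF atFloor)).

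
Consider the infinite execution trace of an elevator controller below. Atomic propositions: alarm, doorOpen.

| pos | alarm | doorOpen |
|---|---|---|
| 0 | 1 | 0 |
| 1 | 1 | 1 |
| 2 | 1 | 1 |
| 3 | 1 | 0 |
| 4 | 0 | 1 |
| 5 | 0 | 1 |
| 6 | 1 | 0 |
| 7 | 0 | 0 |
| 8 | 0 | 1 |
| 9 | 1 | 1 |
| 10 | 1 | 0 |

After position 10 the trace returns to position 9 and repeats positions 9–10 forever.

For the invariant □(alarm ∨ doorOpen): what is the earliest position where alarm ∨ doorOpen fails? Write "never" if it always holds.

7

Check alarm ∨ doorOpen at each position in order: 0 ✓, 1 ✓, 2 ✓, 3 ✓, 4 ✓, 5 ✓, 6 ✓.
At position 7 the labels are {}, so alarm ∨ doorOpen is false there. This is the first violation.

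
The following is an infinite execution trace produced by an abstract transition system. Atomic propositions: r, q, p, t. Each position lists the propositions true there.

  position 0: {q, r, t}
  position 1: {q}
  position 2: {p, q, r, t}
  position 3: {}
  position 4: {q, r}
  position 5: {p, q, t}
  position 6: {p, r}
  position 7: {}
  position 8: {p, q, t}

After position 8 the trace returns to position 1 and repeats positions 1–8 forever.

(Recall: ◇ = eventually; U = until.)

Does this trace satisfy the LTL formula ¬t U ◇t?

Walking from position 0: ◇t first holds at position 0, and ¬t holds at every earlier position along the way, so ¬t U ◇t holds.

Satisfied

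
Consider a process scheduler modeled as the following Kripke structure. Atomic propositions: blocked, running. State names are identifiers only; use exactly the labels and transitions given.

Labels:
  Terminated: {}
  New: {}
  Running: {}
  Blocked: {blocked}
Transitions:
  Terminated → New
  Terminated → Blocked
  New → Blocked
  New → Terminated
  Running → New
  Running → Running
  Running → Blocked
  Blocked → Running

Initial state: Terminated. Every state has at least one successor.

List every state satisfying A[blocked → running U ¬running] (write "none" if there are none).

{Terminated, New, Running, Blocked}

States satisfying blocked → running: {Terminated, New, Running}.
States satisfying ¬running: {Terminated, New, Running, Blocked}.
States satisfying A[blocked → running U ¬running]: {Terminated, New, Running, Blocked}.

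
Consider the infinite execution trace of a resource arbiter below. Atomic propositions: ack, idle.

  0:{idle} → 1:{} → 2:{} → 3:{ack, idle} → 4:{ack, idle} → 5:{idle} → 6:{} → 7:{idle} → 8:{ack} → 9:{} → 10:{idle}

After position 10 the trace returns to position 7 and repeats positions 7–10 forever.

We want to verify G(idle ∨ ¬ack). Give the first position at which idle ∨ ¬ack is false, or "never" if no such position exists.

8

Check idle ∨ ¬ack at each position in order: 0 ✓, 1 ✓, 2 ✓, 3 ✓, 4 ✓, 5 ✓, 6 ✓, 7 ✓.
At position 8 the labels are {ack}, so idle ∨ ¬ack is false there. This is the first violation.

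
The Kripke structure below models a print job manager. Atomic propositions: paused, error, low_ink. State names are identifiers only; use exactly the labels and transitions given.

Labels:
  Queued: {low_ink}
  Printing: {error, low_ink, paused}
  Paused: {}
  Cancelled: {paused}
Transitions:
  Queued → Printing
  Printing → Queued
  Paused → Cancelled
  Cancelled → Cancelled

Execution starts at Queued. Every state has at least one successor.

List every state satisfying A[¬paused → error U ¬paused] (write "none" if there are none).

States satisfying ¬paused → error: {Printing, Cancelled}.
States satisfying ¬paused: {Queued, Paused}.
States satisfying A[¬paused → error U ¬paused]: {Queued, Printing, Paused}.

{Queued, Printing, Paused}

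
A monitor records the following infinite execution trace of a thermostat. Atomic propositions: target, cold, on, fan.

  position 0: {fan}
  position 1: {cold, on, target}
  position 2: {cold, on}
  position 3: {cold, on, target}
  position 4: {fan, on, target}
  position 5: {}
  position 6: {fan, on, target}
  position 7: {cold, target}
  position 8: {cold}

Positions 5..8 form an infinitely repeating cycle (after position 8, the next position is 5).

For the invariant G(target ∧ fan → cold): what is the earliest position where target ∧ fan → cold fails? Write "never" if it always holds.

Check target ∧ fan → cold at each position in order: 0 ✓, 1 ✓, 2 ✓, 3 ✓.
At position 4 the labels are {fan, on, target}, so target ∧ fan → cold is false there. This is the first violation.

4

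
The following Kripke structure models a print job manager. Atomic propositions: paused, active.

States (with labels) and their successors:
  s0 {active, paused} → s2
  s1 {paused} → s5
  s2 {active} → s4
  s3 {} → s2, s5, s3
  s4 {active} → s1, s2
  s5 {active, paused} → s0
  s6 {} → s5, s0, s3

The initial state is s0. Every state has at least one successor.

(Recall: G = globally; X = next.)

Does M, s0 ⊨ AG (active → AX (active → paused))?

States satisfying active → AX (active → paused): {s1, s3, s5, s6}.
States satisfying AG (active → AX (active → paused)): ∅.
s0 is reachable from s0 and violates active → AX (active → paused), so AG fails at s0.
s0 ∉ Sat(AG (active → AX (active → paused))).

No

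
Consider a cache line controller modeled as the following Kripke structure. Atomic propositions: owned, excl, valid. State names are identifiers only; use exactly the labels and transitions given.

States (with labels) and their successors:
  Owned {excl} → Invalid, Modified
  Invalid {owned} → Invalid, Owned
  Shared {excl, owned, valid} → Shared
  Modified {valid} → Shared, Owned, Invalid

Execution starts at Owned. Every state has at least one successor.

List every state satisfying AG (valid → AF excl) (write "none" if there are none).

States satisfying valid → AF excl: {Owned, Invalid, Shared}.
States satisfying AG (valid → AF excl): {Shared}.

{Shared}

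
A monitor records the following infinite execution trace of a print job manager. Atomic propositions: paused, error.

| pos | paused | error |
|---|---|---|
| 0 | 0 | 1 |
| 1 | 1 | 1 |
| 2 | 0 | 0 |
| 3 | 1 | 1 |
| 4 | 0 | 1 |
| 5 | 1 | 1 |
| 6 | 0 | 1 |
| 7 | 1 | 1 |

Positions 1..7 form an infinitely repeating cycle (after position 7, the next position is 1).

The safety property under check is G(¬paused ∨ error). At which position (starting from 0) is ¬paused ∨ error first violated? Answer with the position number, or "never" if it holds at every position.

never

¬paused ∨ error holds at every position 0..7, and those are all the positions the trace ever visits, so the invariant G(¬paused ∨ error) is never violated.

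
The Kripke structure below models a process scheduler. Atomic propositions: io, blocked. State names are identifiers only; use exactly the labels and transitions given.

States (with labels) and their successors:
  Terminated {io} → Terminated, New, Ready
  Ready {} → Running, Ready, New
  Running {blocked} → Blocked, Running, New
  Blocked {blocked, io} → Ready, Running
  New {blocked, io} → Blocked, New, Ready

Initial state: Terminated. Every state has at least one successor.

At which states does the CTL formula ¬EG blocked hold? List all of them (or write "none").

States satisfying blocked: {Running, Blocked, New}.
States satisfying EG blocked: {Running, Blocked, New}.
States satisfying ¬EG blocked: {Terminated, Ready}.

{Terminated, Ready}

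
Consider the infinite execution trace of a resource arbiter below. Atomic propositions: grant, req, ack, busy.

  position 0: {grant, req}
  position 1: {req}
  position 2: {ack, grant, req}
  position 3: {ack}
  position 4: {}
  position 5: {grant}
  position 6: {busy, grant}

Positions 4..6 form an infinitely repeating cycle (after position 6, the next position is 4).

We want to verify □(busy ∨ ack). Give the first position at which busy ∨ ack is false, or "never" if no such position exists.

At position 0 the labels are {grant, req}, so busy ∨ ack is false there. This is the first violation.

0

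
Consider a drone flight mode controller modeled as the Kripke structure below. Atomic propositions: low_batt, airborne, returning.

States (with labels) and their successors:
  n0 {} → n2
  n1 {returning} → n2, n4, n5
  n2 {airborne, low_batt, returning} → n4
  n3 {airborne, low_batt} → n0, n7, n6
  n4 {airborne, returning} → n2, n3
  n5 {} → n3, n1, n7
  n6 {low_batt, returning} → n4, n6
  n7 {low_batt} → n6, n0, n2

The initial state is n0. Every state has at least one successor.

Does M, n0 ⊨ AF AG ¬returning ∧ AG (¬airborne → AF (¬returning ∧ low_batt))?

No

States satisfying AG ¬returning: ∅.
States satisfying AF AG ¬returning: ∅.
States satisfying ¬airborne → AF (¬returning ∧ low_batt): {n2, n3, n4, n7}.
States satisfying AG (¬airborne → AF (¬returning ∧ low_batt)): ∅.
States satisfying AF AG ¬returning ∧ AG (¬airborne → AF (¬returning ∧ low_batt)): ∅.
n0 ∉ Sat(AF AG ¬returning ∧ AG (¬airborne → AF (¬returning ∧ low_batt))).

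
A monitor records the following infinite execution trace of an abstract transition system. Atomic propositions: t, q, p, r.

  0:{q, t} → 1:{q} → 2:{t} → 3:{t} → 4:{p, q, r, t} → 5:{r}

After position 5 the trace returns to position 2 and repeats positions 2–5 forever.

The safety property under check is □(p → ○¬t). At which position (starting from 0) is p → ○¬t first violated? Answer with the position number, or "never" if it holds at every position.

p → ○¬t holds at every position 0..5, and those are all the positions the trace ever visits, so the invariant □(p → ○¬t) is never violated.

never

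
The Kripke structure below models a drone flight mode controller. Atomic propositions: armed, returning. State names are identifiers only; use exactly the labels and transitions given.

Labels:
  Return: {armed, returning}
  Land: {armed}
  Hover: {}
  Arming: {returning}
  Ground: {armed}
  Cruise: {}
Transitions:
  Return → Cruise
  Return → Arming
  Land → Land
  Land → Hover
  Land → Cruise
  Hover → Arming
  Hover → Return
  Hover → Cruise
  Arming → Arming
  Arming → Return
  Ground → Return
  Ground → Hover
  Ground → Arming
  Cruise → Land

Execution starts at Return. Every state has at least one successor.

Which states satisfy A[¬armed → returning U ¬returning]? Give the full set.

{Land, Hover, Ground, Cruise}

States satisfying ¬armed → returning: {Return, Land, Arming, Ground}.
States satisfying ¬returning: {Land, Hover, Ground, Cruise}.
States satisfying A[¬armed → returning U ¬returning]: {Land, Hover, Ground, Cruise}.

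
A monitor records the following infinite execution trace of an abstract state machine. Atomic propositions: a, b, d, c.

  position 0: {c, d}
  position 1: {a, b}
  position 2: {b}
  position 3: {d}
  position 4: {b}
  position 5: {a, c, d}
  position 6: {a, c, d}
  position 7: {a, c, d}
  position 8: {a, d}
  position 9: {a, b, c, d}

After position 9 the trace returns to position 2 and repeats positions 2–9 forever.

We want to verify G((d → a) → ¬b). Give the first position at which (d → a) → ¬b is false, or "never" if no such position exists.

Check (d → a) → ¬b at each position in order: 0 ✓.
At position 1 the labels are {a, b}, so (d → a) → ¬b is false there. This is the first violation.

1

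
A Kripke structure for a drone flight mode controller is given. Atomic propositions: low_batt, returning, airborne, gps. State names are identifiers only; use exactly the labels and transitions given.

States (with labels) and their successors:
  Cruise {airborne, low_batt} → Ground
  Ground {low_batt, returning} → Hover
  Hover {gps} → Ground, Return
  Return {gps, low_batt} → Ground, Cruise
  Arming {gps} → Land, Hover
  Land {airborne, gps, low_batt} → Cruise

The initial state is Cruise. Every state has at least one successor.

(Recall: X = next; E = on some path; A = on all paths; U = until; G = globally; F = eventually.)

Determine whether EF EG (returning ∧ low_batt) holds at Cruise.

States satisfying EG (returning ∧ low_batt): ∅.
States satisfying EF EG (returning ∧ low_batt): ∅.
No suitable path/successor from Cruise witnesses the formula.
Cruise ∉ Sat(EF EG (returning ∧ low_batt)).

No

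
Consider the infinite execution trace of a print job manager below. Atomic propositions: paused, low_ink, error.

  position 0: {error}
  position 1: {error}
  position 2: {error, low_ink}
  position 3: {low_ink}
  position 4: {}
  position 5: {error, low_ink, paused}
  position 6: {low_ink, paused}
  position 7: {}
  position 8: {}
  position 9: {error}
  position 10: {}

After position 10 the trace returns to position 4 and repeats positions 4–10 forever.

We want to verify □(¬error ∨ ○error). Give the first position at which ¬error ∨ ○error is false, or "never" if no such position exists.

Check ¬error ∨ ○error at each position in order: 0 ✓, 1 ✓.
At position 2 the labels are {error, low_ink} and the next position 3 has {low_ink}, so ¬error ∨ ○error is false there. This is the first violation.

2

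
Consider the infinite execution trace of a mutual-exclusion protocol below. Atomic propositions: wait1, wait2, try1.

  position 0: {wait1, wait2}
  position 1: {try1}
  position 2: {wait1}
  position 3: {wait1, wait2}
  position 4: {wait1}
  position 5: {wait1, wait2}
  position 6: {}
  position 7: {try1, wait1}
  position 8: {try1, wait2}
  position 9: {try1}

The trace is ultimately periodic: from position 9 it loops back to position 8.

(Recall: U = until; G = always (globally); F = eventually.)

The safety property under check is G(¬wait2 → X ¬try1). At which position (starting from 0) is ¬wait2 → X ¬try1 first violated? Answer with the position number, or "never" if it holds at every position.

6

Check ¬wait2 → X ¬try1 at each position in order: 0 ✓, 1 ✓, 2 ✓, 3 ✓, 4 ✓, 5 ✓.
At position 6 the labels are {} and the next position 7 has {try1, wait1}, so ¬wait2 → X ¬try1 is false there. This is the first violation.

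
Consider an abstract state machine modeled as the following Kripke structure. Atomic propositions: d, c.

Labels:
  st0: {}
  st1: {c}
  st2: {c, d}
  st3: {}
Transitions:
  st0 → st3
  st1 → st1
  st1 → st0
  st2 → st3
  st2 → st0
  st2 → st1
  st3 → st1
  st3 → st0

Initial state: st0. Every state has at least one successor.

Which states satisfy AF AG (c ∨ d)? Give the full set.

States satisfying AG (c ∨ d): ∅.
States satisfying AF AG (c ∨ d): ∅.

none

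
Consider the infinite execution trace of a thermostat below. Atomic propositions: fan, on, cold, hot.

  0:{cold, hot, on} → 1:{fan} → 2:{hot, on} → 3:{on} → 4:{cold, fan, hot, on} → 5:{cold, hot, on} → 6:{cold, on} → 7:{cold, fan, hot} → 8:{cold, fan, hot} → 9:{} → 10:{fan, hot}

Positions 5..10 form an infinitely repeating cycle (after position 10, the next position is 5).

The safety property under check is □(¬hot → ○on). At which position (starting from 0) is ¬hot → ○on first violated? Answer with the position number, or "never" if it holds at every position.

Check ¬hot → ○on at each position in order: 0 ✓, 1 ✓, 2 ✓, 3 ✓, 4 ✓, 5 ✓.
At position 6 the labels are {cold, on} and the next position 7 has {cold, fan, hot}, so ¬hot → ○on is false there. This is the first violation.

6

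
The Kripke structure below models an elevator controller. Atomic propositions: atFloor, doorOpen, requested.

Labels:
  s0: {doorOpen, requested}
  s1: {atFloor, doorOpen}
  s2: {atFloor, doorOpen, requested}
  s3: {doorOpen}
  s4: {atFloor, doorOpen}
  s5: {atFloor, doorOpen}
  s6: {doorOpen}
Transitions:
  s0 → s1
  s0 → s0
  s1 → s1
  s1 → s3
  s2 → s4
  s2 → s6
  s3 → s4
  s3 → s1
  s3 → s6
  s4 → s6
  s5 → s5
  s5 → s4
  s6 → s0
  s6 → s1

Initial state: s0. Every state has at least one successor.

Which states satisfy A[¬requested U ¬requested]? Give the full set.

States satisfying ¬requested: {s1, s3, s4, s5, s6}.
States satisfying A[¬requested U ¬requested]: {s1, s3, s4, s5, s6}.

{s1, s3, s4, s5, s6}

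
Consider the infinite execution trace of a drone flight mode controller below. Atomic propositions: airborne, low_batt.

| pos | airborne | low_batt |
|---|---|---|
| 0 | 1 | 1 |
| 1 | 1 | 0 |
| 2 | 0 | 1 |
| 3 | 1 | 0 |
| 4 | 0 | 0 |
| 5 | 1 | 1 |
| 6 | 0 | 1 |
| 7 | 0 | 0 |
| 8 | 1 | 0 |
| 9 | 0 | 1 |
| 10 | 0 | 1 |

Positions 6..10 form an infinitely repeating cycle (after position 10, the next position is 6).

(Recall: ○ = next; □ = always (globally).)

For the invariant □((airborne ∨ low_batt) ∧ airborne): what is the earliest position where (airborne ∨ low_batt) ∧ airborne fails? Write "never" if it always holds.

2

Check (airborne ∨ low_batt) ∧ airborne at each position in order: 0 ✓, 1 ✓.
At position 2 the labels are {low_batt}, so (airborne ∨ low_batt) ∧ airborne is false there. This is the first violation.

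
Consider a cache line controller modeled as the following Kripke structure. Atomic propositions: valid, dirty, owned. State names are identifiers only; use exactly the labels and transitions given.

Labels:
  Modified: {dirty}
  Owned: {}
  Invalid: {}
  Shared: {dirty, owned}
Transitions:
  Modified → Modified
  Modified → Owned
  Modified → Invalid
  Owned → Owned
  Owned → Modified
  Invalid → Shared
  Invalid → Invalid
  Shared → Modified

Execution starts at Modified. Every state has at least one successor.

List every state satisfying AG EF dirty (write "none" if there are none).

States satisfying EF dirty: {Modified, Owned, Invalid, Shared}.
States satisfying AG EF dirty: {Modified, Owned, Invalid, Shared}.

{Modified, Owned, Invalid, Shared}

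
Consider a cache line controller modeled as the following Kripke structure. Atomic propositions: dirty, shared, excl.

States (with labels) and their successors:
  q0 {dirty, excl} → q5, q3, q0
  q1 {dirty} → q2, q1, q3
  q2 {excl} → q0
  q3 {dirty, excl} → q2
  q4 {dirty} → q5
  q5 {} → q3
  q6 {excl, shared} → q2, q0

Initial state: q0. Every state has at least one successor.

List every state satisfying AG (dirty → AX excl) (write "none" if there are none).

none

States satisfying dirty → AX excl: {q2, q3, q5, q6}.
States satisfying AG (dirty → AX excl): ∅.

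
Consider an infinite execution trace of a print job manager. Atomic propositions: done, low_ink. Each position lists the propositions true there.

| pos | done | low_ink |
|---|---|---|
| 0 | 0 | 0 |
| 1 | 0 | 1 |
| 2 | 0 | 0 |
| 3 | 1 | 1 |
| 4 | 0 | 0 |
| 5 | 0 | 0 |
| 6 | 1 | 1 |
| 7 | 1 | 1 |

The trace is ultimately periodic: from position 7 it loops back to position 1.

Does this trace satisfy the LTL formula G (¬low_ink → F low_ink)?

Satisfied

¬low_ink → F low_ink holds at every position 0..7, and those are all positions ever visited, so G (¬low_ink → F low_ink) holds.
Positions where ¬low_ink holds: 0, 2, 4, 5.
Check F low_ink at each: 0→ok, 2→ok, 4→ok, 5→ok.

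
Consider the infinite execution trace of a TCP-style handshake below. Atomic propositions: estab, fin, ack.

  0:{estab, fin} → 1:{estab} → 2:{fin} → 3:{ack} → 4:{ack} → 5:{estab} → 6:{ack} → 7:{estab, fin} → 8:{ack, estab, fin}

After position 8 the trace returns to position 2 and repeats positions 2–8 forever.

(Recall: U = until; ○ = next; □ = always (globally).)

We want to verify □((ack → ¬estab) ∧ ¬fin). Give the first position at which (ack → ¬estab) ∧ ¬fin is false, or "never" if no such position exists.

At position 0 the labels are {estab, fin}, so (ack → ¬estab) ∧ ¬fin is false there. This is the first violation.

0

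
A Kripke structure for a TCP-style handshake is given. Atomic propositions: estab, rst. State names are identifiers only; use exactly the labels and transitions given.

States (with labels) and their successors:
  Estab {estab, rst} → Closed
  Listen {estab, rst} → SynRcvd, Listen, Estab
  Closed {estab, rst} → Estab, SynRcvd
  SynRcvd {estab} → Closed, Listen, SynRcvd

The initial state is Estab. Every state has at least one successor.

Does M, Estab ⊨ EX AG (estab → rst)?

States satisfying AG (estab → rst): ∅.
States satisfying EX AG (estab → rst): ∅.
No suitable path/successor from Estab witnesses the formula.
Estab ∉ Sat(EX AG (estab → rst)).

Violated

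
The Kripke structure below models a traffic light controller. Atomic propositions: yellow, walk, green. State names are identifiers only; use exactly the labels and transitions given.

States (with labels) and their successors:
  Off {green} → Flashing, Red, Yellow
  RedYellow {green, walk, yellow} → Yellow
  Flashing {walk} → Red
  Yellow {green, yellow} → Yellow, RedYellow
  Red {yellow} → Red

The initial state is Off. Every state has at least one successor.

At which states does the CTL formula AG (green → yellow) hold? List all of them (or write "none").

{RedYellow, Flashing, Yellow, Red}

States satisfying green → yellow: {RedYellow, Flashing, Yellow, Red}.
States satisfying AG (green → yellow): {RedYellow, Flashing, Yellow, Red}.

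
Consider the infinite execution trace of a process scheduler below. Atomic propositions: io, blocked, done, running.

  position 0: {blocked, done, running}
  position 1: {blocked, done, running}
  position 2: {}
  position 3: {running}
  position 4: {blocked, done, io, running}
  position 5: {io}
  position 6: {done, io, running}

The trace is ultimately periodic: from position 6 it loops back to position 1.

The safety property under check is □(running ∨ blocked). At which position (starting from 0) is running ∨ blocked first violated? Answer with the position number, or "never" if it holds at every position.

Check running ∨ blocked at each position in order: 0 ✓, 1 ✓.
At position 2 the labels are {}, so running ∨ blocked is false there. This is the first violation.

2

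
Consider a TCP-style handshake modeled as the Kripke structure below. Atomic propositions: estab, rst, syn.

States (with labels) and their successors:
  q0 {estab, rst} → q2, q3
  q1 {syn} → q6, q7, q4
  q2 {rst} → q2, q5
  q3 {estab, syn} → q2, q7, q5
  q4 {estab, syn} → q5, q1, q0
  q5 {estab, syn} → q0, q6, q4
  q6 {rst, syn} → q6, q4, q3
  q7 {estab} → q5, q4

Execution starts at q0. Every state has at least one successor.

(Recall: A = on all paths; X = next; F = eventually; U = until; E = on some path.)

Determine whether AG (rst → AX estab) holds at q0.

States satisfying rst → AX estab: {q1, q3, q4, q5, q7}.
States satisfying AG (rst → AX estab): ∅.
q0 is reachable from q0 and violates rst → AX estab, so AG fails at q0.
q0 ∉ Sat(AG (rst → AX estab)).

Violated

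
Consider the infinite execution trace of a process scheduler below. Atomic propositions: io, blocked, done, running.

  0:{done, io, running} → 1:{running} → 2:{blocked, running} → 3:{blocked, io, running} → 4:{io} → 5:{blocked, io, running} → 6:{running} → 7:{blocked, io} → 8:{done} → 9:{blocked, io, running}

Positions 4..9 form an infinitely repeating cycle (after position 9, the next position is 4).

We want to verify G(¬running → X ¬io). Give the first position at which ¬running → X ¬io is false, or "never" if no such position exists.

Check ¬running → X ¬io at each position in order: 0 ✓, 1 ✓, 2 ✓, 3 ✓.
At position 4 the labels are {io} and the next position 5 has {blocked, io, running}, so ¬running → X ¬io is false there. This is the first violation.

4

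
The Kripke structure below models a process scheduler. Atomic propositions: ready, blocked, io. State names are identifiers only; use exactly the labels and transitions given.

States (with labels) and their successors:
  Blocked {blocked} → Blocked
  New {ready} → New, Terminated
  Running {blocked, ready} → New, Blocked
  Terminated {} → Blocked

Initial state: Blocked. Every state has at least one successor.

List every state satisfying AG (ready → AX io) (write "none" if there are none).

{Blocked, Terminated}

States satisfying ready → AX io: {Blocked, Terminated}.
States satisfying AG (ready → AX io): {Blocked, Terminated}.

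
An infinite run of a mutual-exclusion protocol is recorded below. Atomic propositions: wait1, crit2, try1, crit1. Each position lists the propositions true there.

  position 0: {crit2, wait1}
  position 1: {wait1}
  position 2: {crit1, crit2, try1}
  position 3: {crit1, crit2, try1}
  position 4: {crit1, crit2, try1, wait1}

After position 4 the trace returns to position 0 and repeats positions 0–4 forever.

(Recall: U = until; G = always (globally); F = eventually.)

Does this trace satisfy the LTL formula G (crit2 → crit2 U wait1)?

crit2 → crit2 U wait1 holds at every position 0..4, and those are all positions ever visited, so G (crit2 → crit2 U wait1) holds.
Positions where crit2 holds: 0, 2, 3, 4.
Check crit2 U wait1 at each: 0→ok, 2→ok, 3→ok, 4→ok.

Holds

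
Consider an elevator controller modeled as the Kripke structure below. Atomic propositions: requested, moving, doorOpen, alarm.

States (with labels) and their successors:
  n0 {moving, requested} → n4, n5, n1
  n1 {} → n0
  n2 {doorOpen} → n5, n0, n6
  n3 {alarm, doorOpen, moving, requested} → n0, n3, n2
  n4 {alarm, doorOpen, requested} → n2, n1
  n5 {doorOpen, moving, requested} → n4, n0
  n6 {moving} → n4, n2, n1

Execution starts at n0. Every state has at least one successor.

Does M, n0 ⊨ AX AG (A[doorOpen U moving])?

States satisfying AG (A[doorOpen U moving]): ∅.
States satisfying AX AG (A[doorOpen U moving]): ∅.
n0 ∉ Sat(AX AG (A[doorOpen U moving])).

Does not hold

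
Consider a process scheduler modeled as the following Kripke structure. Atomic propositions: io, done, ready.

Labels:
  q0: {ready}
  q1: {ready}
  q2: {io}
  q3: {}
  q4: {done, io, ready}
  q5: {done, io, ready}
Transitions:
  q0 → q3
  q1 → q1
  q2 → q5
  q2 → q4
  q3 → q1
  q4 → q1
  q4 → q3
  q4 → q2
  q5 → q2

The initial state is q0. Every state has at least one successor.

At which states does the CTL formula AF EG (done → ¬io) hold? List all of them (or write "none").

States satisfying EG (done → ¬io): {q0, q1, q3}.
States satisfying AF EG (done → ¬io): {q0, q1, q3}.

{q0, q1, q3}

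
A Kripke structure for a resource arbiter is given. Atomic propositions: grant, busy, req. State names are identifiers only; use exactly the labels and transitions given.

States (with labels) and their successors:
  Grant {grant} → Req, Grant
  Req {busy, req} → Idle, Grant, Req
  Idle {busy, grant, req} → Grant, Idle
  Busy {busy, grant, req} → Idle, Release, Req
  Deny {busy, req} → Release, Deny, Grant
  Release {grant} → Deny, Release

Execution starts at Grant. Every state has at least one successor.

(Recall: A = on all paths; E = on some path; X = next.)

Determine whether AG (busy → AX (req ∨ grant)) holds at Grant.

Holds

States satisfying busy → AX (req ∨ grant): {Grant, Req, Idle, Busy, Deny, Release}.
States satisfying AG (busy → AX (req ∨ grant)): {Grant, Req, Idle, Busy, Deny, Release}.
Every state reachable from Grant satisfies busy → AX (req ∨ grant).
Grant ∈ Sat(AG (busy → AX (req ∨ grant))).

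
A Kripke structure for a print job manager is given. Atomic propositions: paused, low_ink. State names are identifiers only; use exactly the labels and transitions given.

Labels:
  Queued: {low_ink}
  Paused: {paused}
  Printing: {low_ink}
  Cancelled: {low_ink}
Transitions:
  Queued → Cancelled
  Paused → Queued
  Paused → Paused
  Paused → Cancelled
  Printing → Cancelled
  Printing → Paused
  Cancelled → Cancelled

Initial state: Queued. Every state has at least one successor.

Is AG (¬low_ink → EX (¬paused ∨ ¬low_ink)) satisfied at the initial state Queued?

States satisfying ¬low_ink → EX (¬paused ∨ ¬low_ink): {Queued, Paused, Printing, Cancelled}.
States satisfying AG (¬low_ink → EX (¬paused ∨ ¬low_ink)): {Queued, Paused, Printing, Cancelled}.
Every state reachable from Queued satisfies ¬low_ink → EX (¬paused ∨ ¬low_ink).
Queued ∈ Sat(AG (¬low_ink → EX (¬paused ∨ ¬low_ink))).

Yes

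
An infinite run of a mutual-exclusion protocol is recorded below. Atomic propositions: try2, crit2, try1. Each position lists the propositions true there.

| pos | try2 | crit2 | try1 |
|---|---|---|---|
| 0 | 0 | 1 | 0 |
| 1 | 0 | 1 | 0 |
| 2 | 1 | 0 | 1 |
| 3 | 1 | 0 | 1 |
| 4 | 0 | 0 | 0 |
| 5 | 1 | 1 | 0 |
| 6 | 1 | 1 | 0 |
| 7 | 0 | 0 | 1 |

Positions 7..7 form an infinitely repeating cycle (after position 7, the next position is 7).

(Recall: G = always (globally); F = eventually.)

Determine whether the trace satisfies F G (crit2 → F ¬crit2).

Holds

G (crit2 → F ¬crit2) holds at position 0, which is reachable from 0, so F G (crit2 → F ¬crit2) holds.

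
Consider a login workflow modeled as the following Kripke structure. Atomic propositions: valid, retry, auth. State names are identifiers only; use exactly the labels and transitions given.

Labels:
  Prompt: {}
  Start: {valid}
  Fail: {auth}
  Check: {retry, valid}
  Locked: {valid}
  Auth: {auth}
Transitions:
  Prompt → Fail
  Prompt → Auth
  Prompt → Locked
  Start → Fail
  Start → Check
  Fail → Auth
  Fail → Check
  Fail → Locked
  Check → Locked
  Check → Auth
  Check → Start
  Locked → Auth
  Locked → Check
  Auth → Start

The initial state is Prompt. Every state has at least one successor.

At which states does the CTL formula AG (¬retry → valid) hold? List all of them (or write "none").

States satisfying ¬retry → valid: {Start, Check, Locked}.
States satisfying AG (¬retry → valid): ∅.

none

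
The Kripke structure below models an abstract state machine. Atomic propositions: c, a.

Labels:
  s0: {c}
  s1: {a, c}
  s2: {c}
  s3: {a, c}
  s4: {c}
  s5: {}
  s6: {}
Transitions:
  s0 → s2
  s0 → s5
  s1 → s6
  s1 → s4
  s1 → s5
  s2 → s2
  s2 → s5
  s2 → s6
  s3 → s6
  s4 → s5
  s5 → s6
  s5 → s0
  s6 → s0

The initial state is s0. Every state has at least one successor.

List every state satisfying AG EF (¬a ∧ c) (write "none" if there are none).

{s0, s1, s2, s3, s4, s5, s6}

States satisfying EF (¬a ∧ c): {s0, s1, s2, s3, s4, s5, s6}.
States satisfying AG EF (¬a ∧ c): {s0, s1, s2, s3, s4, s5, s6}.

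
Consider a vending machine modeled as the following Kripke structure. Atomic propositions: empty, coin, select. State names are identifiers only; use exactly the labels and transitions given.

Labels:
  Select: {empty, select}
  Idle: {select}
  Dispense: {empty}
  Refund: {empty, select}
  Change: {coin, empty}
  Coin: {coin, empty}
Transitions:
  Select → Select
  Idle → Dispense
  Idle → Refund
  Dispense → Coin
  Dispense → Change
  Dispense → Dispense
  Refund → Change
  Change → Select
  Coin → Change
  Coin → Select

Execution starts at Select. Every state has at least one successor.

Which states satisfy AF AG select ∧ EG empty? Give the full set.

States satisfying AG select: {Select}.
States satisfying AF AG select: {Select, Refund, Change, Coin}.
States satisfying empty: {Select, Dispense, Refund, Change, Coin}.
States satisfying EG empty: {Select, Dispense, Refund, Change, Coin}.
States satisfying AF AG select ∧ EG empty: {Select, Refund, Change, Coin}.

{Select, Refund, Change, Coin}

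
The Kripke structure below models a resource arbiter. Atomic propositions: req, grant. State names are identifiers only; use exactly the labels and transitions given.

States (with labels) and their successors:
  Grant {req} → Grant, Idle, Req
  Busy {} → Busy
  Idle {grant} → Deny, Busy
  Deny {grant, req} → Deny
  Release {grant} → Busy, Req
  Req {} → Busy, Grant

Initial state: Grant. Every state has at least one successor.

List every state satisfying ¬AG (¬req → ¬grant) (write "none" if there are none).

States satisfying ¬req → ¬grant: {Grant, Busy, Deny, Req}.
States satisfying AG (¬req → ¬grant): {Busy, Deny}.
States satisfying ¬AG (¬req → ¬grant): {Grant, Idle, Release, Req}.

{Grant, Idle, Release, Req}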